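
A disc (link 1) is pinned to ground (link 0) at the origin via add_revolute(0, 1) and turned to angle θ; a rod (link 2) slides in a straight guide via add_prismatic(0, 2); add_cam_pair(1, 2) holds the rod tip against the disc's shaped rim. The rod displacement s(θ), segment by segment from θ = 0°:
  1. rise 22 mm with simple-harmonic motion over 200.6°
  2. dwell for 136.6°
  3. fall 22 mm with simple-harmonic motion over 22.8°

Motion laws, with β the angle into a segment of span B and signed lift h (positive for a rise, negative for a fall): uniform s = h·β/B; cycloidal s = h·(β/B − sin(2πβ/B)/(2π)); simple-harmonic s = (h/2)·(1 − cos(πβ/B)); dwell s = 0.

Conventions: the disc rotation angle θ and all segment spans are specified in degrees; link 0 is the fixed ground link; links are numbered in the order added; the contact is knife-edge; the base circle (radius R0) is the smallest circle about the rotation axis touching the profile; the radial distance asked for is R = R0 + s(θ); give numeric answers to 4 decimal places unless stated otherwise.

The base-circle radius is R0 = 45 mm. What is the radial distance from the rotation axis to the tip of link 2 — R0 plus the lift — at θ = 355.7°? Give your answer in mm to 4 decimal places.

segment 1 (0° to 200.6°, simple-harmonic, h = 22) is passed completely: s = 0.0000 + (22) = 22.0000
segment 2 (200.6° to 337.2°, dwell): s unchanged at 22.0000
θ = 355.7° falls in segment 3 (337.2° to 360°, simple-harmonic, h = -22): β = 355.7 − 337.2 = 18.5°, B = 22.8°; Δs = -22/2·(1 − cos(π·0.8114)) = -20.1251; s = 22.0000 − 20.1251 = 1.8749
R = R0 + s = 45 + 1.8749 = 46.8749

46.8749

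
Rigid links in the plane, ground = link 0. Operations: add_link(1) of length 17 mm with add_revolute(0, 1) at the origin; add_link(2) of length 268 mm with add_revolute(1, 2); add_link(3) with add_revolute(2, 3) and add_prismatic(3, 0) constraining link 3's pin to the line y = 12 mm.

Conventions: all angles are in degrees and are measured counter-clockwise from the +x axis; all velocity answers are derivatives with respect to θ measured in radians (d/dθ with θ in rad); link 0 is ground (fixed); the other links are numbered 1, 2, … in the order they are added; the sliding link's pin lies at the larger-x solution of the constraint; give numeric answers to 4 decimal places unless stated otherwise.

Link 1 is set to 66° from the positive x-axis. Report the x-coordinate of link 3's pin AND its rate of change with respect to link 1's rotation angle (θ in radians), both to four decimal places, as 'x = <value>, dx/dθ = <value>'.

geometry: r = 17 mm, L = 268 mm, e = 12 mm
crank pin P = (r cos θ, r sin θ) = (6.914523, 15.530273)
h = r sin θ − e = 15.530273 − 12 = 3.530273
x = r cos θ + √(L² − h²) = 6.914523 + 267.976747 = 274.891270
dx/dθ = −r sin θ − h·r cos θ/√(L² − h²) (θ in radians; h = 3.530273) = -15.621363

x = 274.8913, dx/dθ = -15.6214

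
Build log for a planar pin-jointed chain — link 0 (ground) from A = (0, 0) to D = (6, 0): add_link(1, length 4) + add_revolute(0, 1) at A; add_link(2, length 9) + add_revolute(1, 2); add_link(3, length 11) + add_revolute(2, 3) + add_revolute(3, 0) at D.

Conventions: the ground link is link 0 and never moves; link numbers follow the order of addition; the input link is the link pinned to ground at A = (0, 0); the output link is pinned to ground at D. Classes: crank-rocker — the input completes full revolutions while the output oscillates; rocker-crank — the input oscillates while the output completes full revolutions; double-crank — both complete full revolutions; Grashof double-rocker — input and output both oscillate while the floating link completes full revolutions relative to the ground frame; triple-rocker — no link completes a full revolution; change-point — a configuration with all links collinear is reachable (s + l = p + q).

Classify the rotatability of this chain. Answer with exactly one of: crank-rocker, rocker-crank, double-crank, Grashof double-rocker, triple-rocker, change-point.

lengths: ground=6, input=4, coupler=9, output=11
sorted: s=4 (shortest), l=11 (longest), p+q=15
s + l = 15 vs p + q = 15
s + l = p + q → change-point (collinear configuration reachable)

change-point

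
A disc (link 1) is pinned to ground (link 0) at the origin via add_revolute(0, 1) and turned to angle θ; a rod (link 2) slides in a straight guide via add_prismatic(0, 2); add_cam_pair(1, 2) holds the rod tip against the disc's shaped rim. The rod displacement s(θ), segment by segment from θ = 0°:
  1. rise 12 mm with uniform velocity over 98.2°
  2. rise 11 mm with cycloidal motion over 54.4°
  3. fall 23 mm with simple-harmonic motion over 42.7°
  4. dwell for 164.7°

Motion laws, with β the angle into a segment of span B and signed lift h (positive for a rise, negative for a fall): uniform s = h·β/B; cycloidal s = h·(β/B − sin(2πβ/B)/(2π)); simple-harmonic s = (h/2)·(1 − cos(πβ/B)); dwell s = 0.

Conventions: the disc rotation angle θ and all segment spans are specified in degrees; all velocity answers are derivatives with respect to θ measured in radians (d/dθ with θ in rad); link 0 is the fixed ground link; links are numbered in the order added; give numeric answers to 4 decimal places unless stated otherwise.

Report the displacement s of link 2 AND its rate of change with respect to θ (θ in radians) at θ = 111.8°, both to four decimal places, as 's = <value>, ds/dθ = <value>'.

segment 1 (0° to 98.2°, uniform, h = 12) is passed completely: s = 0.0000 + (12) = 12.0000
θ = 111.8° falls in segment 2 (98.2° to 152.6°, cycloidal, h = 11): β = 111.8 − 98.2 = 13.6°, B = 54.4°; Δs = 11·(0.2500 − sin(2π·0.2500)/(2π)) = 0.9993; s = 12.0000 + 0.9993 = 12.9993
velocity in seg [98.2°–152.6°] (cycloidal), θ in radians: β = 13.6° = 0.2374 rad, B = 54.4° = 0.9495 rad; ds/dθ = (h/B)(1 − cos(2πβ/B)) = (11/0.9495)(1 − cos(2π·0.2500)) = 11.585544 mm/rad

s = 12.9993, ds/dθ = 11.5855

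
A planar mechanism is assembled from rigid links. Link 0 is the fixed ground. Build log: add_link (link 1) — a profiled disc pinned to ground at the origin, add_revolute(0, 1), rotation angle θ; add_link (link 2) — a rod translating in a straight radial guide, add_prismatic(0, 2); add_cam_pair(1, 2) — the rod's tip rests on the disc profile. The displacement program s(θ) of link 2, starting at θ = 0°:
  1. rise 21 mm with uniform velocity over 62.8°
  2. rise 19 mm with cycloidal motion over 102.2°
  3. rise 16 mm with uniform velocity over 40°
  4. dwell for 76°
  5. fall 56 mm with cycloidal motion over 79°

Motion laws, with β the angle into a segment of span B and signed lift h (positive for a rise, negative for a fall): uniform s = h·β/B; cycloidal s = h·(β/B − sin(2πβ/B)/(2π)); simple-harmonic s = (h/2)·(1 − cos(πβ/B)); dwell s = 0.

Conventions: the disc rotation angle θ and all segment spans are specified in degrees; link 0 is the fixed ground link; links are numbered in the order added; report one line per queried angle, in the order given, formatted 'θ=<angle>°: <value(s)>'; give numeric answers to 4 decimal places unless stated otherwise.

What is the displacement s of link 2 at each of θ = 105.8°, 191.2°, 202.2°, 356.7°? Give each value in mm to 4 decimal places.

seg 1 [0°–62.8°] uniform, h=21: full span → s += 21 → s = 21.0000
seg 2 [62.8°–165°] cycloidal, h=19: θ=105.8° here. β=43, B=102.2. 19·(0.4207 − sin(2π·0.4207)/(2π)) = 6.5497 → s = 27.5497
seg 2 [62.8°–165°] cycloidal, h=19: full span → s += 19 → s = 40.0000
seg 3 [165°–205°] uniform, h=16: θ=191.2° here. β=26.2, B=40. 16·26.2/40 = 10.4800 → s = 50.4800
seg 3 [165°–205°] uniform, h=16: θ=202.2° here. β=37.2, B=40. 16·37.2/40 = 14.8800 → s = 54.8800
seg 3 [165°–205°] uniform, h=16: full span → s += 16 → s = 56.0000
seg 4 [205°–281°] dwell: s stays 56.0000
seg 5 [281°–360°] cycloidal, h=-56: θ=356.7° here. β=75.7, B=79. -56·(0.9582 − sin(2π·0.9582)/(2π)) = -55.9732 → s = 0.0268

θ=105.8°: 27.5497
θ=191.2°: 50.4800
θ=202.2°: 54.8800
θ=356.7°: 0.0268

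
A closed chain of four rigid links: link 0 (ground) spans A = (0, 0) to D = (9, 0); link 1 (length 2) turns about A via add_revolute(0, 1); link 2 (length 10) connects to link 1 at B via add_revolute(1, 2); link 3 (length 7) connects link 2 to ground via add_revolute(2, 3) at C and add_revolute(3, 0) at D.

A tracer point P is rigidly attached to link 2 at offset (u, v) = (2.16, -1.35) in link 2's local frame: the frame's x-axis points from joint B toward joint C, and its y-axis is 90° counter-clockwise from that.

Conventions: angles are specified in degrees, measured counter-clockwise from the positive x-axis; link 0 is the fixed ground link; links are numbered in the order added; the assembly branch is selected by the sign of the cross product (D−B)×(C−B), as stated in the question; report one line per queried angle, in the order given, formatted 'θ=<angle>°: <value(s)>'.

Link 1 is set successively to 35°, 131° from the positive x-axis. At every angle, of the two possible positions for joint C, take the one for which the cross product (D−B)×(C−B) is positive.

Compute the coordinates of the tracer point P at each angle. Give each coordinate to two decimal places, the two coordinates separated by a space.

A=(0,0), D=(9.00,0)
θ=35°: B = A + 2.00·(cos35°, sin35°) = (1.6383, 1.1472)
θ=35°: |BD| = 7.4505
θ=35°: circle(B,10.00) ∩ circle(D,7.00): a=7.1478, h=6.9935
θ=35°:   candidates: C₊=(9.7777,6.9567) cross=52.105; C₋=(7.6241,-6.8635) cross=-52.105
θ=35°:   branch + wants cross > 0 → take C=(9.7777,6.9567) (cross=52.105)
θ=35°: ex = (C−B)/|BC| = (0.8139,0.5810); ey = (-0.5810,0.8139)
θ=35°: P = B + 2.16·ex + -1.35·ey = (4.1807,1.3032)
θ=131°: B = A + 2.00·(cos131°, sin131°) = (-1.3121, 1.5094)
θ=131°: |BD| = 10.4220
θ=131°: circle(B,10.00) ∩ circle(D,7.00): a=7.6577, h=6.4311
θ=131°:   candidates: C₊=(7.1963,6.7636) cross=67.025; C₋=(5.3335,-5.9629) cross=-67.025
θ=131°:   branch + wants cross > 0 → take C=(7.1963,6.7636) (cross=67.025)
θ=131°: ex = (C−B)/|BC| = (0.8508,0.5254); ey = (-0.5254,0.8508)
θ=131°: P = B + 2.16·ex + -1.35·ey = (1.2350,1.4957)

θ=35°: 4.18 1.30
θ=131°: 1.24 1.50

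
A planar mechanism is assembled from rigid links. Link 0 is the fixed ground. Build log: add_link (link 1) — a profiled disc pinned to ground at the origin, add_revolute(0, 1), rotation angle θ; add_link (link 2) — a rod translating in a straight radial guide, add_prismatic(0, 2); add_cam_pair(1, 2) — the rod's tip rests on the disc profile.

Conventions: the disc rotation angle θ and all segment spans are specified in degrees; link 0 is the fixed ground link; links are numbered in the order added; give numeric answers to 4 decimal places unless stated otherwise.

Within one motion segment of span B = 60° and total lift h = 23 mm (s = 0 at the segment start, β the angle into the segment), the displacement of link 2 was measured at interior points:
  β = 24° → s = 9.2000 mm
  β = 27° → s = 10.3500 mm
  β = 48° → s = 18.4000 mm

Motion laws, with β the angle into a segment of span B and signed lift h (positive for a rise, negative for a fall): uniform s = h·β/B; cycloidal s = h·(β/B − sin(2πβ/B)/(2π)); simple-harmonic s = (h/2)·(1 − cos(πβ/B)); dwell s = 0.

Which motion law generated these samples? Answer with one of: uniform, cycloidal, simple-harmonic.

candidates at β/B = r: uniform s = h·r (linear in β); cycloidal s = h·(r − sin(2πr)/(2π)); simple-harmonic s = (h/2)(1 − cos(πr))
β=24°: printed 9.2000 | uniform 9.2000, cycloidal 7.0484, simple-harmonic 7.9463
β=27°: printed 10.3500 | uniform 10.3500, cycloidal 9.2188, simple-harmonic 9.7010
β=48°: printed 18.4000 | uniform 18.4000, cycloidal 21.8814, simple-harmonic 20.8037
only one law matches every sample → uniform

uniform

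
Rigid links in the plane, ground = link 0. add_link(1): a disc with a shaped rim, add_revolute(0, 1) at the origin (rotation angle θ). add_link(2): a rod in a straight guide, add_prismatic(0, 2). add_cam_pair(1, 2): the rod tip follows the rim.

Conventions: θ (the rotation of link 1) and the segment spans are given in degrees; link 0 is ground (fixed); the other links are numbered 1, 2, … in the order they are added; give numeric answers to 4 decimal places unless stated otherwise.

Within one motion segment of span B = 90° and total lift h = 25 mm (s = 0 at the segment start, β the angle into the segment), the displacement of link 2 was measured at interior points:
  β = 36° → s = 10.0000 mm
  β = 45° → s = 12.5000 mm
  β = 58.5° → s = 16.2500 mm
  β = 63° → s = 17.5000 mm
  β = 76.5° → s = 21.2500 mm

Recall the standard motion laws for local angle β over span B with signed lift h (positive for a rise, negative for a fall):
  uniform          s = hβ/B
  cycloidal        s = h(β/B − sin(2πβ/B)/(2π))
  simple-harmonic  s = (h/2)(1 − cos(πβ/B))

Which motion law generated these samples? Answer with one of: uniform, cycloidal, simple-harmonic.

candidates at β/B = r: uniform s = h·r (linear in β); cycloidal s = h·(r − sin(2πr)/(2π)); simple-harmonic s = (h/2)(1 − cos(πr))
β=36°: printed 10.0000 | uniform 10.0000, cycloidal 7.6613, simple-harmonic 8.6373
β=45°: printed 12.5000 | uniform 12.5000, cycloidal 12.5000, simple-harmonic 12.5000
β=58.5°: printed 16.2500 | uniform 16.2500, cycloidal 19.4690, simple-harmonic 18.1749
β=63°: printed 17.5000 | uniform 17.5000, cycloidal 21.2841, simple-harmonic 19.8473
β=76.5°: printed 21.2500 | uniform 21.2500, cycloidal 24.4690, simple-harmonic 23.6376
only one law matches every sample → uniform

uniform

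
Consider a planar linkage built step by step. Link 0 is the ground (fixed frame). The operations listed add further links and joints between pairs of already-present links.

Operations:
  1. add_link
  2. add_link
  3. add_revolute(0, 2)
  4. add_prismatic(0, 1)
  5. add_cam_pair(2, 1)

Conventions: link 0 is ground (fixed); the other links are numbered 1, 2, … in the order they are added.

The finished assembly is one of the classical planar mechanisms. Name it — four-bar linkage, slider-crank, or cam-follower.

links: 3 (incl. ground); joints: 1 revolute, 1 prismatic, 1 higher (cam) pair, forming one closed loop
3 links, revolute + prismatic + higher pair in one loop → cam-follower

cam-follower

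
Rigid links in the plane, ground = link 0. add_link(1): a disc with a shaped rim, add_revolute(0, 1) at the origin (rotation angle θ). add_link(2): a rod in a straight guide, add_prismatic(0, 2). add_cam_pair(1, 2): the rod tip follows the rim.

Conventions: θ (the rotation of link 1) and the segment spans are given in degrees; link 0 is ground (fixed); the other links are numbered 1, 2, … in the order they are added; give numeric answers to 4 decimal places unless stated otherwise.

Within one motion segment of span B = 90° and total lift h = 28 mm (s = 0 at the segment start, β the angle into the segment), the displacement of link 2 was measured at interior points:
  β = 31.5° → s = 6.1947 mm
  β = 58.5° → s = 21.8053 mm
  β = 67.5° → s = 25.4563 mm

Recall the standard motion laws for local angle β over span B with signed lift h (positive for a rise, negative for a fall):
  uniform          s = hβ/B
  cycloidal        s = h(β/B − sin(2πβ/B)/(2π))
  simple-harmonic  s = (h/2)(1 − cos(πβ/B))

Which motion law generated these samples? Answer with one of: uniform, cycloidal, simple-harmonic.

candidates at β/B = r: uniform s = h·r (linear in β); cycloidal s = h·(r − sin(2πr)/(2π)); simple-harmonic s = (h/2)(1 − cos(πr))
β=31.5°: printed 6.1947 | uniform 9.8000, cycloidal 6.1947, simple-harmonic 7.6441
β=58.5°: printed 21.8053 | uniform 18.2000, cycloidal 21.8053, simple-harmonic 20.3559
β=67.5°: printed 25.4563 | uniform 21.0000, cycloidal 25.4563, simple-harmonic 23.8995
only one law matches every sample → cycloidal

cycloidal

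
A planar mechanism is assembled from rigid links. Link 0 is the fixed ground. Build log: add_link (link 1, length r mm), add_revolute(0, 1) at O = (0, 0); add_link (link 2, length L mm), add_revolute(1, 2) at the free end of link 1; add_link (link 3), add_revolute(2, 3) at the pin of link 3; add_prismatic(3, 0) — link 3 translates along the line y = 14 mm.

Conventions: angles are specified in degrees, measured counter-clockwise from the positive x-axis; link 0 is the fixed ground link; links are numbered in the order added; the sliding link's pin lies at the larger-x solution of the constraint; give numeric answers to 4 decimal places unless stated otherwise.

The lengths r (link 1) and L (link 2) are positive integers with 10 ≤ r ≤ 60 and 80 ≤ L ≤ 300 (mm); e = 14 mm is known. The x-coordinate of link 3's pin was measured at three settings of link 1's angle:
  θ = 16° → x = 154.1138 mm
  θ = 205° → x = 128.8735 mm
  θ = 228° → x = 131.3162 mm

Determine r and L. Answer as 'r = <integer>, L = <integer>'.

constraint per measurement: (x − r cos θ)² + (r sin θ − e)² = L²
subtracting the θ₁ and θ₂ equations cancels the r² and L² terms:
r = (x₁² − x₂²) / (2[(x₁cos θ₁ + e sin θ₁) − (x₂cos θ₂ + e sin θ₂)]) = 13.0000 → r = 13
L² = (x₁ − r cos θ₁)² + (r sin θ₁ − e)² = 20163.9953 → L = 142.0000 → L = 142
check at θ₃=228°: x = 131.3162 (printed 131.3162) ✓

r = 13, L = 142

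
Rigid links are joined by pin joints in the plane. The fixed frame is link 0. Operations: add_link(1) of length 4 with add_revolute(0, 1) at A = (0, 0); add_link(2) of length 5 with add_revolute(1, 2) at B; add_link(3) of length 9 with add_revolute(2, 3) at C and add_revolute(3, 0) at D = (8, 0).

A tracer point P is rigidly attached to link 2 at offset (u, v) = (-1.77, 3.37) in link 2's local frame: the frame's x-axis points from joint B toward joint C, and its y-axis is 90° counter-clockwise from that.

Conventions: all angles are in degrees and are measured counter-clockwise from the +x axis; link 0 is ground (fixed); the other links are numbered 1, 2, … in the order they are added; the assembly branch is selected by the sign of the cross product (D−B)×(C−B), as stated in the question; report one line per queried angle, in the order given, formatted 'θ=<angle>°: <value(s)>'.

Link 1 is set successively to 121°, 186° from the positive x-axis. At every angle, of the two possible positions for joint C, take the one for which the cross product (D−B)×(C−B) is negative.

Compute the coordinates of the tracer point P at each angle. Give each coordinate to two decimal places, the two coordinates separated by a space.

A=(0,0), D=(8.00,0)
θ=121°: B = A + 4.00·(cos121°, sin121°) = (-2.0602, 3.4287)
θ=121°: |BD| = 10.6284
θ=121°: circle(B,5.00) ∩ circle(D,9.00): a=2.6797, h=4.2213
θ=121°:   candidates: C₊=(1.8381,6.5598) cross=44.865; C₋=(-0.8854,-1.4314) cross=-44.865
θ=121°:   branch - wants cross < 0 → take C=(-0.8854,-1.4314) (cross=-44.865)
θ=121°: ex = (C−B)/|BC| = (0.2349,-0.9720); ey = (0.9720,0.2349)
θ=121°: P = B + -1.77·ex + 3.37·ey = (0.7997,5.9409)
θ=186°: B = A + 4.00·(cos186°, sin186°) = (-3.9781, -0.4181)
θ=186°: |BD| = 11.9854
θ=186°: circle(B,5.00) ∩ circle(D,9.00): a=3.6565, h=3.4103
θ=186°:   candidates: C₊=(-0.4428,3.1176) cross=40.873; C₋=(-0.2048,-3.6987) cross=-40.873
θ=186°:   branch - wants cross < 0 → take C=(-0.2048,-3.6987) (cross=-40.873)
θ=186°: ex = (C−B)/|BC| = (0.7547,-0.6561); ey = (0.6561,0.7547)
θ=186°: P = B + -1.77·ex + 3.37·ey = (-3.1027,3.2864)

θ=121°: 0.80 5.94
θ=186°: -3.10 3.29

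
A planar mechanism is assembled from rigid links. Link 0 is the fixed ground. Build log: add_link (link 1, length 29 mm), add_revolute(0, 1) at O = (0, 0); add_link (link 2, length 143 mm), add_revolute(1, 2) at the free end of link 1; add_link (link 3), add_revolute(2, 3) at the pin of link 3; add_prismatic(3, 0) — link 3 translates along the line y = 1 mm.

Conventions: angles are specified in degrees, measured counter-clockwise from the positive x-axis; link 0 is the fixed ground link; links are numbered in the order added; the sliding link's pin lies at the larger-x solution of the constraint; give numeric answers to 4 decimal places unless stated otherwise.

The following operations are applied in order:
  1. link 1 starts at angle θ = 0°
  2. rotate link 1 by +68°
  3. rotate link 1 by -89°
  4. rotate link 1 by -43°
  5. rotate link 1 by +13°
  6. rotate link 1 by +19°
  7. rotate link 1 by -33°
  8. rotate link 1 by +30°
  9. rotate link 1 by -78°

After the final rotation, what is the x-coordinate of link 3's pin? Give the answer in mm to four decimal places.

geometry: r = 29 mm, L = 143 mm, e = 1 mm; θ starts at 0°
rotate link 1 by +68°: θ ← 0° +68° = 68°
rotate link 1 by -89°: θ ← 68° -89° = -21°
rotate link 1 by -43°: θ ← -21° -43° = -64°
rotate link 1 by +13°: θ ← -64° +13° = -51°
rotate link 1 by +19°: θ ← -51° +19° = -32°
rotate link 1 by -33°: θ ← -32° -33° = -65°
rotate link 1 by +30°: θ ← -65° +30° = -35°
rotate link 1 by -78°: θ ← -35° -78° = -113°
crank pin P = (r cos θ, r sin θ) = (-11.331203, -26.694641)
h = r sin θ − e = -26.694641 − 1 = -27.694641
x = r cos θ + √(L² − h²) = -11.331203 + 140.292576 = 128.961373

128.9614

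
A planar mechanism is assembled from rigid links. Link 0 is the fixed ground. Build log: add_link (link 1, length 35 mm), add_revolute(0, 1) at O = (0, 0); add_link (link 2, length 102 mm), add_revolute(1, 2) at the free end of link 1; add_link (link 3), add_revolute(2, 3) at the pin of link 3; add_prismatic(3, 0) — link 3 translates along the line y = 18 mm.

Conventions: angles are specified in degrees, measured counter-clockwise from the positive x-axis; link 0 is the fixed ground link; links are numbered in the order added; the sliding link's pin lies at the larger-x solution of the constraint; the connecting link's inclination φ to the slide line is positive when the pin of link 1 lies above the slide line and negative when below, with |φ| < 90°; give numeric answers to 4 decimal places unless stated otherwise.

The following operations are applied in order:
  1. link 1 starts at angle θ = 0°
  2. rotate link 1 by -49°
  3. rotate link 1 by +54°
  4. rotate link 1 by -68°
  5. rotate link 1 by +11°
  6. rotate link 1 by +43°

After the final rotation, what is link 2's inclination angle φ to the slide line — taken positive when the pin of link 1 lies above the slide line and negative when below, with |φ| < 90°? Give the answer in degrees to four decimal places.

geometry: r = 35 mm, L = 102 mm, e = 18 mm; θ starts at 0°
rotate link 1 by -49°: θ ← 0° -49° = -49°
rotate link 1 by +54°: θ ← -49° +54° = 5°
rotate link 1 by -68°: θ ← 5° -68° = -63°
rotate link 1 by +11°: θ ← -63° +11° = -52°
rotate link 1 by +43°: θ ← -52° +43° = -9°
h = r sin θ − e = -5.475206 − 18 = -23.475206
sin φ = h / L = -23.475206 / 102 = -0.23014908
φ = arcsin(-0.23014908) = -13.305849°

-13.3058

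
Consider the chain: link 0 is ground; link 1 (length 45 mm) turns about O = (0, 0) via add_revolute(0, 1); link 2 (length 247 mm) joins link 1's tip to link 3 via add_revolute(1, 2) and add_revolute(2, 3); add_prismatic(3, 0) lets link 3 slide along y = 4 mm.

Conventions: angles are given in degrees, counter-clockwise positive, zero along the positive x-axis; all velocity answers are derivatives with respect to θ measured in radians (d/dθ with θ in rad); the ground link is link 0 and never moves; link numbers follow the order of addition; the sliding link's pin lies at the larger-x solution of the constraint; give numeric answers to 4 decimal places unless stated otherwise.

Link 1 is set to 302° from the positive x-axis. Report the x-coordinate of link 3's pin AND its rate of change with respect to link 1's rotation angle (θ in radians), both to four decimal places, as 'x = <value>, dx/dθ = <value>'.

geometry: r = 45 mm, L = 247 mm, e = 4 mm
crank pin P = (r cos θ, r sin θ) = (23.846367, -38.162164)
h = r sin θ − e = -38.162164 − 4 = -42.162164
x = r cos θ + √(L² − h²) = 23.846367 + 243.374920 = 267.221287
dx/dθ = −r sin θ − h·r cos θ/√(L² − h²) (θ in radians; h = -42.162164) = 42.293298

x = 267.2213, dx/dθ = 42.2933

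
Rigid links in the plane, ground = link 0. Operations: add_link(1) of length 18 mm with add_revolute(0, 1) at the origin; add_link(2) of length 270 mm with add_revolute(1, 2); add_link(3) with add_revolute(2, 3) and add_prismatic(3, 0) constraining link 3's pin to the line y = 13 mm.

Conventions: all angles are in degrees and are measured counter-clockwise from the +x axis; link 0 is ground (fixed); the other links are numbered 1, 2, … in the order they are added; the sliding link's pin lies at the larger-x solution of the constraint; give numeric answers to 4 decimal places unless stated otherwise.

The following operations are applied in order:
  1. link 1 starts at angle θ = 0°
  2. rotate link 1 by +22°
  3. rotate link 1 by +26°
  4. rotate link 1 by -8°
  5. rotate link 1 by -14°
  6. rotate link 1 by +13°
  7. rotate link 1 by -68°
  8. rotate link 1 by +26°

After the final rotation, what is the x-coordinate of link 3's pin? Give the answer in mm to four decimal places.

geometry: r = 18 mm, L = 270 mm, e = 13 mm; θ starts at 0°
rotate link 1 by +22°: θ ← 0° +22° = 22°
rotate link 1 by +26°: θ ← 22° +26° = 48°
rotate link 1 by -8°: θ ← 48° -8° = 40°
rotate link 1 by -14°: θ ← 40° -14° = 26°
rotate link 1 by +13°: θ ← 26° +13° = 39°
rotate link 1 by -68°: θ ← 39° -68° = -29°
rotate link 1 by +26°: θ ← -29° +26° = -3°
crank pin P = (r cos θ, r sin θ) = (17.975332, -0.942047)
h = r sin θ − e = -0.942047 − 13 = -13.942047
x = r cos θ + √(L² − h²) = 17.975332 + 269.639796 = 287.615127

287.6151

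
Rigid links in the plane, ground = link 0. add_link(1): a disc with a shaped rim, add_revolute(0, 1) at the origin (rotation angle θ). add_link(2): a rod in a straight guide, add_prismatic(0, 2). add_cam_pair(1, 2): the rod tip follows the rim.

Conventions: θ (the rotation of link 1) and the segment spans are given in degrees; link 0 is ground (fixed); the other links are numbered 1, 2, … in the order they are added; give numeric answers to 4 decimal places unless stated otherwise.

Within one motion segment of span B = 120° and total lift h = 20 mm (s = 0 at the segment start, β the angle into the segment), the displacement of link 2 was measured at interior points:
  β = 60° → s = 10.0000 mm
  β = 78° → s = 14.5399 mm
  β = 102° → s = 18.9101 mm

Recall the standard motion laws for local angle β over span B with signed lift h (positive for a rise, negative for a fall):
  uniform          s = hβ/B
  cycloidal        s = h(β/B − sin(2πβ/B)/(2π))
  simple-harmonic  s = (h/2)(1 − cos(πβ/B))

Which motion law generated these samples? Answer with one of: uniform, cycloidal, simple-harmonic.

candidates at β/B = r: uniform s = h·r (linear in β); cycloidal s = h·(r − sin(2πr)/(2π)); simple-harmonic s = (h/2)(1 − cos(πr))
β=60°: printed 10.0000 | uniform 10.0000, cycloidal 10.0000, simple-harmonic 10.0000
β=78°: printed 14.5399 | uniform 13.0000, cycloidal 15.5752, simple-harmonic 14.5399
β=102°: printed 18.9101 | uniform 17.0000, cycloidal 19.5752, simple-harmonic 18.9101
only one law matches every sample → simple-harmonic

simple-harmonic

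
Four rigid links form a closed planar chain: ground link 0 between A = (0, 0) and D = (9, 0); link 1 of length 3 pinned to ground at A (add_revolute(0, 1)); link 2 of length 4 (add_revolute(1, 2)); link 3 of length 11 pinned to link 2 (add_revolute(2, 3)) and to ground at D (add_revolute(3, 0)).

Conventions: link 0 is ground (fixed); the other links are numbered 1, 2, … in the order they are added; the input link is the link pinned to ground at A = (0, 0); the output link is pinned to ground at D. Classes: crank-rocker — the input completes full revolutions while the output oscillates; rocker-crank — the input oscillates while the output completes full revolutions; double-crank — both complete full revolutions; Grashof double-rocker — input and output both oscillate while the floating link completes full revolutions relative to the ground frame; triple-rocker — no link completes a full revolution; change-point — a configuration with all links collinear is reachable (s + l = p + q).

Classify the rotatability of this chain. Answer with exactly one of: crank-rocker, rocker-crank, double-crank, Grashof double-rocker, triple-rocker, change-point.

lengths: ground=9, input=3, coupler=4, output=11
sorted: s=3 (shortest), l=11 (longest), p+q=13
s + l = 14 vs p + q = 13
s + l > p + q → non-Grashof → no link fully rotates → triple-rocker

triple-rocker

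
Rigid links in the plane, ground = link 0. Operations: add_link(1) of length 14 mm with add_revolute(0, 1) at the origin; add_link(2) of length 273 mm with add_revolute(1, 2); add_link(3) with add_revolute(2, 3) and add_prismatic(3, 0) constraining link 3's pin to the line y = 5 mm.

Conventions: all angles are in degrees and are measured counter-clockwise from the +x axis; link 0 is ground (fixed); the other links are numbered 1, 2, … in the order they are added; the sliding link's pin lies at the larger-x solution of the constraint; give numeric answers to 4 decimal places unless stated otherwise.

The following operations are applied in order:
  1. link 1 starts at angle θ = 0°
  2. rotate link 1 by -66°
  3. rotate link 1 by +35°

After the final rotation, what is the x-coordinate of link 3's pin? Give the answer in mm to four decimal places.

geometry: r = 14 mm, L = 273 mm, e = 5 mm; θ starts at 0°
rotate link 1 by -66°: θ ← 0° -66° = -66°
rotate link 1 by +35°: θ ← -66° +35° = -31°
crank pin P = (r cos θ, r sin θ) = (12.000342, -7.210533)
h = r sin θ − e = -7.210533 − 5 = -12.210533
x = r cos θ + √(L² − h²) = 12.000342 + 272.726792 = 284.727134

284.7271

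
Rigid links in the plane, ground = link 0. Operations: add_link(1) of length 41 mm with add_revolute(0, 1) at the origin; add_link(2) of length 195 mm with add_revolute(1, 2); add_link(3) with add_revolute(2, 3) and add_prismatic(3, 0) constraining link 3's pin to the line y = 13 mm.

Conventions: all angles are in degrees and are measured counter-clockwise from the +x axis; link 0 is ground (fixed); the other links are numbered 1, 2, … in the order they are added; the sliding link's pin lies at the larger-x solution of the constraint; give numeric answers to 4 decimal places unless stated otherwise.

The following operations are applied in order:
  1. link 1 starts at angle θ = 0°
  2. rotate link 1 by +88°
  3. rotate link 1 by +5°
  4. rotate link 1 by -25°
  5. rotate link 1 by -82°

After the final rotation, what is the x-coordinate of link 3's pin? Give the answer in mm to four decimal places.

geometry: r = 41 mm, L = 195 mm, e = 13 mm; θ starts at 0°
rotate link 1 by +88°: θ ← 0° +88° = 88°
rotate link 1 by +5°: θ ← 88° +5° = 93°
rotate link 1 by -25°: θ ← 93° -25° = 68°
rotate link 1 by -82°: θ ← 68° -82° = -14°
crank pin P = (r cos θ, r sin θ) = (39.782125, -9.918798)
h = r sin θ − e = -9.918798 − 13 = -22.918798
x = r cos θ + √(L² − h²) = 39.782125 + 193.648467 = 233.430592

233.4306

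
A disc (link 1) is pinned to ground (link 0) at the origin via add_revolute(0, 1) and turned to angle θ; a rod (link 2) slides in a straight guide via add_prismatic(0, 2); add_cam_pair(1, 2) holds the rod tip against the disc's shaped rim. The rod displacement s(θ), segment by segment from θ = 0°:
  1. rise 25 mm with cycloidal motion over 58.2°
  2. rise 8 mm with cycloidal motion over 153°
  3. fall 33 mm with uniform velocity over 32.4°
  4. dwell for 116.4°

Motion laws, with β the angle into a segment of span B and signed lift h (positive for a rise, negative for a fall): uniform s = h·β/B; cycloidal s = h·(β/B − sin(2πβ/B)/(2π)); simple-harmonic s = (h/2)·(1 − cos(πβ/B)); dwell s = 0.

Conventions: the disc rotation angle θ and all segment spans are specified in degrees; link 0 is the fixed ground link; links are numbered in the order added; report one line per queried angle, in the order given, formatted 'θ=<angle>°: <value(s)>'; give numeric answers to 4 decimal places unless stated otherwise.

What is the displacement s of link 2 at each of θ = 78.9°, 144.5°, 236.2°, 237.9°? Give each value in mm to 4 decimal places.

segment 1 (0° to 58.2°, cycloidal, h = 25) is passed completely: s = 0.0000 + (25) = 25.0000
θ = 78.9° falls in segment 2 (58.2° to 211.2°, cycloidal, h = 8): β = 78.9 − 58.2 = 20.7°, B = 153°; Δs = 8·(0.1353 − sin(2π·0.1353)/(2π)) = 0.1257; s = 25.0000 + 0.1257 = 25.1257
θ = 144.5° falls in segment 2 (58.2° to 211.2°, cycloidal, h = 8): β = 144.5 − 58.2 = 86.3°, B = 153°; Δs = 8·(0.5641 − sin(2π·0.5641)/(2π)) = 5.0111; s = 25.0000 + 5.0111 = 30.0111
segment 2 (58.2° to 211.2°, cycloidal, h = 8) is passed completely: s = 25.0000 + (8) = 33.0000
θ = 236.2° falls in segment 3 (211.2° to 243.6°, uniform, h = -33): β = 236.2 − 211.2 = 25°, B = 32.4°; Δs = -33·25/32.4 = -25.4630; s = 33.0000 − 25.4630 = 7.5370
θ = 237.9° falls in segment 3 (211.2° to 243.6°, uniform, h = -33): β = 237.9 − 211.2 = 26.7°, B = 32.4°; Δs = -33·26.7/32.4 = -27.1944; s = 33.0000 − 27.1944 = 5.8056

θ=78.9°: 25.1257
θ=144.5°: 30.0111
θ=236.2°: 7.5370
θ=237.9°: 5.8056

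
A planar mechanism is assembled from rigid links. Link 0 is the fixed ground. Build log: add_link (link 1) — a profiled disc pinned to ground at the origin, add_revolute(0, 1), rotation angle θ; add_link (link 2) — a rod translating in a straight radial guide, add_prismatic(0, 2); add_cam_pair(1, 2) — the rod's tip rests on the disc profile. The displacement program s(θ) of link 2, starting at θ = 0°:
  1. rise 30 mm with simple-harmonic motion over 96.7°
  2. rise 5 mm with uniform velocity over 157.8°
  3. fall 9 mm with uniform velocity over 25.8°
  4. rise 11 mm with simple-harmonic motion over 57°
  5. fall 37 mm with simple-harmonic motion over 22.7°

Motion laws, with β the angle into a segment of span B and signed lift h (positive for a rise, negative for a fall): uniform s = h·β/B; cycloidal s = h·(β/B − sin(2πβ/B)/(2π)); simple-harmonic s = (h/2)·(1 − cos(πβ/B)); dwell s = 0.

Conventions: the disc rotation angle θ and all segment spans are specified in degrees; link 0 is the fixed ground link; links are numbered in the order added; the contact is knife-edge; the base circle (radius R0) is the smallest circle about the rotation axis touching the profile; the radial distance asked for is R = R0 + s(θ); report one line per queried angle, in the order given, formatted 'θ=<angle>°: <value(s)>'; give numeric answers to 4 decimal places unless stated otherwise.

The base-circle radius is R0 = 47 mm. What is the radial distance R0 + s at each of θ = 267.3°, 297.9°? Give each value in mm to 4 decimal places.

seg 1 [0°–96.7°] simple-harmonic, h=30: full span → s += 30 → s = 30.0000
seg 2 [96.7°–254.5°] uniform, h=5: full span → s += 5 → s = 35.0000
seg 3 [254.5°–280.3°] uniform, h=-9: θ=267.3° here. β=12.8, B=25.8. -9·12.8/25.8 = -4.4651 → s = 30.5349
seg 3 [254.5°–280.3°] uniform, h=-9: full span → s += -9 → s = 26.0000
seg 4 [280.3°–337.3°] simple-harmonic, h=11: θ=297.9° here. β=17.6, B=57. 11/2·(1 − cos(π·0.3088)) = 2.3910 → s = 28.3910
θ=267.3°: R = R0 + s = 47 + 30.5349 = 77.5349
θ=297.9°: R = R0 + s = 47 + 28.3910 = 75.3910

θ=267.3°: 77.5349
θ=297.9°: 75.3910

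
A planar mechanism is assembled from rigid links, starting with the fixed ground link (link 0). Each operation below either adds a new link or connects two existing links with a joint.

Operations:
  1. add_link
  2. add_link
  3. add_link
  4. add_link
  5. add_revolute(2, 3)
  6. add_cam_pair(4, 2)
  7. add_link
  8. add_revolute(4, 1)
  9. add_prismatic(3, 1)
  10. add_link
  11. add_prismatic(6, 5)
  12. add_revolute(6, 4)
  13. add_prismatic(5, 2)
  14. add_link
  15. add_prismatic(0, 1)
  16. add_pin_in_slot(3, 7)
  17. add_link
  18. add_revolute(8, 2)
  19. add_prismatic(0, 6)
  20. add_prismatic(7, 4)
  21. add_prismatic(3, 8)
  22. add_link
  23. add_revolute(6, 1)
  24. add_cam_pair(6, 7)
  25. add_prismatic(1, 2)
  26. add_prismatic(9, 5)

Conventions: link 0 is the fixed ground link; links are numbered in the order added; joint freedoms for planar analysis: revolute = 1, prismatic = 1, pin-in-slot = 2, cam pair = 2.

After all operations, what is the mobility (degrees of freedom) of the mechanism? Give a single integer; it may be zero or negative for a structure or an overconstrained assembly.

L=1 J1=0 J2=0
add link → L=2 J1=0 J2=0
add link → L=3 J1=0 J2=0
add link → L=4 J1=0 J2=0
add link → L=5 J1=0 J2=0
R@2,3 dof=1 J1 → L=5 J1=1 J2=0
C@4,2 dof=2 J2 → L=5 J1=1 J2=1
add link → L=6 J1=1 J2=1
R@4,1 dof=1 J1 → L=6 J1=2 J2=1
P@3,1 dof=1 J1 → L=6 J1=3 J2=1
add link → L=7 J1=3 J2=1
P@6,5 dof=1 J1 → L=7 J1=4 J2=1
R@6,4 dof=1 J1 → L=7 J1=5 J2=1
P@5,2 dof=1 J1 → L=7 J1=6 J2=1
add link → L=8 J1=6 J2=1
P@0,1 dof=1 J1 → L=8 J1=7 J2=1
PS@3,7 dof=2 J2 → L=8 J1=7 J2=2
add link → L=9 J1=7 J2=2
R@8,2 dof=1 J1 → L=9 J1=8 J2=2
P@0,6 dof=1 J1 → L=9 J1=9 J2=2
P@7,4 dof=1 J1 → L=9 J1=10 J2=2
P@3,8 dof=1 J1 → L=9 J1=11 J2=2
add link → L=10 J1=11 J2=2
R@6,1 dof=1 J1 → L=10 J1=12 J2=2
C@6,7 dof=2 J2 → L=10 J1=12 J2=3
P@1,2 dof=1 J1 → L=10 J1=13 J2=3
P@9,5 dof=1 J1 → L=10 J1=14 J2=3
M=3(L−1)−2J1−J2=3·9−2·14−3=-4

M = -4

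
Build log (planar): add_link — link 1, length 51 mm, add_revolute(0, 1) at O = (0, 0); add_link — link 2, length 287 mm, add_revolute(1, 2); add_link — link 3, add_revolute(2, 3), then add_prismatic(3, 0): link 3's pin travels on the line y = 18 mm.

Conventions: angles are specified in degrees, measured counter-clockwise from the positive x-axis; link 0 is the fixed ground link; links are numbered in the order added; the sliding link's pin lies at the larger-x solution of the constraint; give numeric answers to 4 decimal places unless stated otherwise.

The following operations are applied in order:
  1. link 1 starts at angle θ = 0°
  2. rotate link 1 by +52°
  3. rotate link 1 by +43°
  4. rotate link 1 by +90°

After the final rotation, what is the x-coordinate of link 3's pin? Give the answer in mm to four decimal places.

geometry: r = 51 mm, L = 287 mm, e = 18 mm; θ starts at 0°
rotate link 1 by +52°: θ ← 0° +52° = 52°
rotate link 1 by +43°: θ ← 52° +43° = 95°
rotate link 1 by +90°: θ ← 95° +90° = 185°
crank pin P = (r cos θ, r sin θ) = (-50.805930, -4.444943)
h = r sin θ − e = -4.444943 − 18 = -22.444943
x = r cos θ + √(L² − h²) = -50.805930 + 286.120996 = 235.315067

235.3151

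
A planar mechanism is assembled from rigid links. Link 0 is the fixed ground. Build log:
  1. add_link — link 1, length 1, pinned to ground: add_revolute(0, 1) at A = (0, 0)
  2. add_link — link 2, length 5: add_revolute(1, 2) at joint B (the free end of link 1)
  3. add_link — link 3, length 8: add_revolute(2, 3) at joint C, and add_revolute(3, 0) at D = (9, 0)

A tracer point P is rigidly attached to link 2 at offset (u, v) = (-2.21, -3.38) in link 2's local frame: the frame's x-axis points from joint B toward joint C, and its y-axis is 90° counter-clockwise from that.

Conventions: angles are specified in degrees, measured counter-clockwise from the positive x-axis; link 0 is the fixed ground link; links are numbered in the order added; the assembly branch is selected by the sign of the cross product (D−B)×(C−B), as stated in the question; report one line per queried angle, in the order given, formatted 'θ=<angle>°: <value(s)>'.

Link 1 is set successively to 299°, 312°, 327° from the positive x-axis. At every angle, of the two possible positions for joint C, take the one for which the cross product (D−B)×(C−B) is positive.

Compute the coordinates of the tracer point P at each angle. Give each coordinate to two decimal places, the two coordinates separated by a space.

A=(0,0), D=(9.00,0)
θ=299°: B = A + 1.00·(cos299°, sin299°) = (0.4848, -0.8746)
θ=299°: |BD| = 8.5600
θ=299°: circle(B,5.00) ∩ circle(D,8.00): a=2.0020, h=4.5817
θ=299°:   candidates: C₊=(2.0081,3.8877) cross=39.219; C₋=(2.9444,-5.2278) cross=-39.219
θ=299°:   branch + wants cross > 0 → take C=(2.0081,3.8877) (cross=39.219)
θ=299°: ex = (C−B)/|BC| = (0.3047,0.9525); ey = (-0.9525,0.3047)
θ=299°: P = B + -2.21·ex + -3.38·ey = (3.0308,-4.0093)
θ=312°: B = A + 1.00·(cos312°, sin312°) = (0.6691, -0.7431)
θ=312°: |BD| = 8.3639
θ=312°: circle(B,5.00) ∩ circle(D,8.00): a=1.8505, h=4.6449
θ=312°:   candidates: C₊=(2.0996,4.0478) cross=38.850; C₋=(2.9251,-5.2053) cross=-38.850
θ=312°:   branch + wants cross > 0 → take C=(2.0996,4.0478) (cross=38.850)
θ=312°: ex = (C−B)/|BC| = (0.2861,0.9582); ey = (-0.9582,0.2861)
θ=312°: P = B + -2.21·ex + -3.38·ey = (3.2756,-3.8278)
θ=327°: B = A + 1.00·(cos327°, sin327°) = (0.8387, -0.5446)
θ=327°: |BD| = 8.1795
θ=327°: circle(B,5.00) ∩ circle(D,8.00): a=1.7057, h=4.7001
θ=327°:   candidates: C₊=(2.2277,4.2586) cross=38.444; C₋=(2.8536,-5.1207) cross=-38.444
θ=327°:   branch + wants cross > 0 → take C=(2.2277,4.2586) (cross=38.444)
θ=327°: ex = (C−B)/|BC| = (0.2778,0.9606); ey = (-0.9606,0.2778)
θ=327°: P = B + -2.21·ex + -3.38·ey = (3.4717,-3.6066)

θ=299°: 3.03 -4.01
θ=312°: 3.28 -3.83
θ=327°: 3.47 -3.61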